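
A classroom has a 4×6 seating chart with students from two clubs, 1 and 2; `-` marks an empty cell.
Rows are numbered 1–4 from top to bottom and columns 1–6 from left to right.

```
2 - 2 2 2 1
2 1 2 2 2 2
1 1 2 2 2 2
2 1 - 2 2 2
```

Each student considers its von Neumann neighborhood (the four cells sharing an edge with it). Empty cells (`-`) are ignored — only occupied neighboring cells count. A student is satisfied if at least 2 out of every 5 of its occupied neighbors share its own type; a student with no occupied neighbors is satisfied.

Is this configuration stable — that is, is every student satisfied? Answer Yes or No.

No

(1,1)2 1/1 ok
(1,3)2 2/2 ok
(1,4)2 3/3 ok
(1,5)2 2/3 ok
(1,6)1 0/2 unhappy
(2,1)2 1/3 unhappy
(2,2)1 1/3 unhappy
(2,3)2 3/4 ok
(2,4)2 4/4 ok
(2,5)2 4/4 ok
(2,6)2 2/3 ok
(3,1)1 1/3 unhappy
(3,2)1 3/4 ok
(3,3)2 2/3 ok
(3,4)2 4/4 ok
(3,5)2 4/4 ok
(3,6)2 3/3 ok
(4,1)2 0/2 unhappy
(4,2)1 1/2 ok
(4,4)2 2/2 ok
(4,5)2 3/3 ok
(4,6)2 2/2 ok
For instance (1,6) has only 0/2 same-type neighbors, below 2/5.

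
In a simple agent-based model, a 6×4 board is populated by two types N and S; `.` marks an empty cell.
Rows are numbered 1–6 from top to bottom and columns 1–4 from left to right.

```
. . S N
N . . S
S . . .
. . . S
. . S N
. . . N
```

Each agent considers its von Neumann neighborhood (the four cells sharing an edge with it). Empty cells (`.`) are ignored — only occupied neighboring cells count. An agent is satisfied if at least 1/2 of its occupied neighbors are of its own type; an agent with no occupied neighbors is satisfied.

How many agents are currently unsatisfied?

Row 1: (1,3)S 0/1 ✗ · (1,4)N 0/2 ✗
Row 2: (2,1)N 0/1 ✗ · (2,4)S 0/1 ✗
Row 3: (3,1)S 0/1 ✗
Row 4: (4,4)S 0/1 ✗
Row 5: (5,3)S 0/1 ✗ · (5,4)N 1/3 ✗
Row 6: (6,4)N 1/1 ✓
Unsatisfied: (1,3), (1,4), (2,1), (2,4), (3,1), (4,4), (5,3), (5,4) — 8 in total.

8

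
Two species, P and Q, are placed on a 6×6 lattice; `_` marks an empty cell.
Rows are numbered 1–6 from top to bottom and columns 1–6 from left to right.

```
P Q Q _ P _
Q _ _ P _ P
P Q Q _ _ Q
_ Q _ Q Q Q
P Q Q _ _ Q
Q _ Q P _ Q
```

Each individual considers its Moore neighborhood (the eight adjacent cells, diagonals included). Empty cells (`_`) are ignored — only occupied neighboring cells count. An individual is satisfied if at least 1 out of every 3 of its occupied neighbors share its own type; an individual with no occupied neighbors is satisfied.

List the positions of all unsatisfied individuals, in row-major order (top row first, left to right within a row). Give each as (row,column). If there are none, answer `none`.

(1,1)P 0/2 not
(1,2)Q 2/3 satisfied
(1,3)Q 1/2 satisfied
(1,5)P 2/2 satisfied
(2,1)Q 2/4 satisfied
(2,4)P 1/3 satisfied
(2,6)P 1/2 satisfied
(3,1)P 0/3 not
(3,2)Q 3/4 satisfied
(3,3)Q 3/4 satisfied
(3,6)Q 2/3 satisfied
(4,2)Q 4/6 satisfied
(4,4)Q 3/3 satisfied
(4,5)Q 4/4 satisfied
(4,6)Q 3/3 satisfied
(5,1)P 0/3 not
(5,2)Q 4/5 satisfied
(5,3)Q 4/5 satisfied
(5,6)Q 3/3 satisfied
(6,1)Q 1/2 satisfied
(6,3)Q 2/3 satisfied
(6,4)P 0/2 not
(6,6)Q 1/1 satisfied

(1,1), (3,1), (5,1), (6,4)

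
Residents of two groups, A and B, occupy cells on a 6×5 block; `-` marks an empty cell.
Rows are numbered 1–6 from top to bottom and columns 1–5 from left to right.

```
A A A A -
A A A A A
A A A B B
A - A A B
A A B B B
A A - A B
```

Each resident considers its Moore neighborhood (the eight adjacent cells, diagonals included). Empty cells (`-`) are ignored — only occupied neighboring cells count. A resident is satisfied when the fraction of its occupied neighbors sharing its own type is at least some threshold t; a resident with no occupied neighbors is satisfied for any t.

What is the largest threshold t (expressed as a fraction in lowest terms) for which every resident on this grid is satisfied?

0/1

Row 1: (1,1)A 3/3 · (1,2)A 5/5 · (1,3)A 5/5 · (1,4)A 4/4
Row 2: (2,1)A 5/5 · (2,2)A 8/8 · (2,3)A 7/8 · (2,4)A 5/7 · (2,5)A 2/4
Row 3: (3,1)A 4/4 · (3,2)A 7/7 · (3,3)A 6/7 · (3,4)B 2/8 · (3,5)B 2/5
Row 4: (4,1)A 4/4 · (4,3)A 4/7 · (4,4)A 2/8 · (4,5)B 4/5
Row 5: (5,1)A 4/4 · (5,2)A 5/6 · (5,3)B 1/6 · (5,4)B 4/7 · (5,5)B 3/5
Row 6: (6,1)A 3/3 · (6,2)A 3/4 · (6,4)A 0/4 · (6,5)B 2/3
The smallest same-type fraction is 0/4 at (6,4), which reduces to 0/1. Any threshold above that leaves this resident unsatisfied.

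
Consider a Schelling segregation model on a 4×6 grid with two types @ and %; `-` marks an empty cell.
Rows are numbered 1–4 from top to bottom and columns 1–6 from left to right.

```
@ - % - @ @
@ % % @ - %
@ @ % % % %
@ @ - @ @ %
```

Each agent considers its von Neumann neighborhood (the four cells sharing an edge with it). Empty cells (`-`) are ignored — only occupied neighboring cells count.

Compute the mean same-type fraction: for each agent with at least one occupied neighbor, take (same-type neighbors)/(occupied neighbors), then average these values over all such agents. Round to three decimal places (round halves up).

Row 1: (1,1)@ 1/1 · (1,3)% 1/1 · (1,5)@ 1/1 · (1,6)@ 1/2
Row 2: (2,1)@ 2/3 · (2,2)% 1/3 · (2,3)% 3/4 · (2,4)@ 0/2 · (2,6)% 1/2
Row 3: (3,1)@ 3/3 · (3,2)@ 2/4 · (3,3)% 2/3 · (3,4)% 2/4 · (3,5)% 2/3 · (3,6)% 3/3
Row 4: (4,1)@ 2/2 · (4,2)@ 2/2 · (4,4)@ 1/2 · (4,5)@ 1/3 · (4,6)% 1/2
Sum over 20 agents: 1/1 + 1/1 + 1/1 + 1/2 + 2/3 + 1/3 + 3/4 + 0/2 + 1/2 + 3/3 + 2/4 + 2/3 + 2/4 + 2/3 + 3/3 + 2/2 + 2/2 + 1/2 + 1/3 + 1/2 = 161/12; mean = 161/12 ÷ 20 = 161/240 = 0.670833… → 0.671.

0.671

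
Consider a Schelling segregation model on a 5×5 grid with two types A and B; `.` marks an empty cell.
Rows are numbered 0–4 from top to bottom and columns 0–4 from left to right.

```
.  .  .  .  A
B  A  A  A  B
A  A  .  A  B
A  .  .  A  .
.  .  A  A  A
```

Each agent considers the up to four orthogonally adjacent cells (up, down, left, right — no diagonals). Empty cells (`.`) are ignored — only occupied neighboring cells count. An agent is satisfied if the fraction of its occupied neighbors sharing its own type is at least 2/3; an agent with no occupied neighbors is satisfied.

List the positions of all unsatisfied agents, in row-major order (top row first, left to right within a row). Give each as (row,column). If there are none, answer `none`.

(0,4), (1,0), (1,4), (2,4)

(0,4)A 0/1 unhappy
(1,0)B 0/2 unhappy
(1,1)A 2/3 ok
(1,2)A 2/2 ok
(1,3)A 2/3 ok
(1,4)B 1/3 unhappy
(2,0)A 2/3 ok
(2,1)A 2/2 ok
(2,3)A 2/3 ok
(2,4)B 1/2 unhappy
(3,0)A 1/1 ok
(3,3)A 2/2 ok
(4,2)A 1/1 ok
(4,3)A 3/3 ok
(4,4)A 1/1 ok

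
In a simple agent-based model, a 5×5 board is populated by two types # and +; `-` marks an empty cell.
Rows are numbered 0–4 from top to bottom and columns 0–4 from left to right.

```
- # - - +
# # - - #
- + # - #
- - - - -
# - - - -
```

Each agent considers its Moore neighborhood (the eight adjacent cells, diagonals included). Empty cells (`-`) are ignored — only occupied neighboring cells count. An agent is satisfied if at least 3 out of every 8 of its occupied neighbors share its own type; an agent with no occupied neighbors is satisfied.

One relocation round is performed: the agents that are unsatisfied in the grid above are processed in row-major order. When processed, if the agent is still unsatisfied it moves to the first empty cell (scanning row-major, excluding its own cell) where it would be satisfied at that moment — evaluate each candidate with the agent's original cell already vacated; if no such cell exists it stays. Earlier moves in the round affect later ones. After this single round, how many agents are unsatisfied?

Initially unsatisfied (in order): (0,4), (2,1).
  (0,4) → (3,0).
  (2,1) → (4,1).
Resulting grid:
- # - - -
# # - - #
- - # - #
+ - - - -
# + - - -
Unsatisfied now: (4,0).

1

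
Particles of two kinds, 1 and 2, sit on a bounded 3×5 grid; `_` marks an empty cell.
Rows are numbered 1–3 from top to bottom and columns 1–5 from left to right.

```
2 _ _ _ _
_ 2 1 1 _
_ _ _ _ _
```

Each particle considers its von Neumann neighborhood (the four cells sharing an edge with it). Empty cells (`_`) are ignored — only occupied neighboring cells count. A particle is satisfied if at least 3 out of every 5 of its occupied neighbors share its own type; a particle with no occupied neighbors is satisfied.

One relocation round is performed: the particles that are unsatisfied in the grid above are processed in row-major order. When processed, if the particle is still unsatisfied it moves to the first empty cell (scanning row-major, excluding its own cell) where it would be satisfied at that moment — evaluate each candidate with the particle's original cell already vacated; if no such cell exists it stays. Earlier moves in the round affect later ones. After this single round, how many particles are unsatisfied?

0

Initially unsatisfied (in order): (2,2), (2,3).
  (2,2) → (1,2).
  (2,3): now satisfied by earlier moves; stays.
Resulting grid:
2 2 _ _ _
_ _ 1 1 _
_ _ _ _ _
All satisfied now.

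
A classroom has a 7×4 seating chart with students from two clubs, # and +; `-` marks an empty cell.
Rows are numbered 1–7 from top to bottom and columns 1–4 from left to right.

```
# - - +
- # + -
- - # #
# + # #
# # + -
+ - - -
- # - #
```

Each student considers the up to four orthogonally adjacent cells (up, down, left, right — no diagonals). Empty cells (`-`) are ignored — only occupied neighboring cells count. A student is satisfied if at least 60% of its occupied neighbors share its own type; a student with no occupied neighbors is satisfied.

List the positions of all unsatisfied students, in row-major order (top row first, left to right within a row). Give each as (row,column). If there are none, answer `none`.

(2,2), (2,3), (4,1), (4,2), (4,3), (5,2), (5,3), (6,1)

(1,1)# 0/0 ok
(1,4)+ 0/0 ok
(2,2)# 0/1 unhappy
(2,3)+ 0/2 unhappy
(3,3)# 2/3 ok
(3,4)# 2/2 ok
(4,1)# 1/2 unhappy
(4,2)+ 0/3 unhappy
(4,3)# 2/4 unhappy
(4,4)# 2/2 ok
(5,1)# 2/3 ok
(5,2)# 1/3 unhappy
(5,3)+ 0/2 unhappy
(6,1)+ 0/1 unhappy
(7,2)# 0/0 ok
(7,4)# 0/0 ok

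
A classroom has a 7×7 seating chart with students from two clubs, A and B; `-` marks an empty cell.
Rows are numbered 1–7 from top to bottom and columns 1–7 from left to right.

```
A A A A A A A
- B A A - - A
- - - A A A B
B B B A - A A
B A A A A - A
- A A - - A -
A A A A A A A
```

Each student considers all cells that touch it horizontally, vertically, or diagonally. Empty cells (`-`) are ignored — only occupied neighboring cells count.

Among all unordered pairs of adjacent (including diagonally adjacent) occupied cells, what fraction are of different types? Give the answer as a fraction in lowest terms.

Scan each occupied cell's neighbors to the right and below (and the two forward diagonals) so each pair is counted once.
Row 1: A(1,1)–A(1,2)= A(1,1)–B(2,2)≠ A(1,2)–A(1,3)= A(1,2)–B(2,2)≠ A(1,2)–A(2,3)= A(1,3)–A(1,4)= A(1,3)–A(2,3)= A(1,3)–A(2,4)= A(1,3)–B(2,2)≠ A(1,4)–A(1,5)= A(1,4)–A(2,4)= A(1,4)–A(2,3)= A(1,5)–A(1,6)= A(1,5)–A(2,4)= A(1,6)–A(1,7)= A(1,6)–A(2,7)= A(1,7)–A(2,7)=  → 3/17 unlike.
Row 2: B(2,2)–A(2,3)≠ A(2,3)–A(2,4)= A(2,3)–A(3,4)= A(2,4)–A(3,4)= A(2,4)–A(3,5)= A(2,7)–B(3,7)≠ A(2,7)–A(3,6)=  → 2/7 unlike.
Row 3: A(3,4)–A(3,5)= A(3,4)–A(4,4)= A(3,4)–B(4,3)≠ A(3,5)–A(3,6)= A(3,5)–A(4,6)= A(3,5)–A(4,4)= A(3,6)–B(3,7)≠ A(3,6)–A(4,6)= A(3,6)–A(4,7)= B(3,7)–A(4,7)≠ B(3,7)–A(4,6)≠  → 4/11 unlike.
Row 4: B(4,1)–B(4,2)= B(4,1)–B(5,1)= B(4,1)–A(5,2)≠ B(4,2)–B(4,3)= B(4,2)–A(5,2)≠ B(4,2)–A(5,3)≠ B(4,2)–B(5,1)= B(4,3)–A(4,4)≠ B(4,3)–A(5,3)≠ B(4,3)–A(5,4)≠ B(4,3)–A(5,2)≠ A(4,4)–A(5,4)= A(4,4)–A(5,5)= A(4,4)–A(5,3)= A(4,6)–A(4,7)= A(4,6)–A(5,7)= A(4,6)–A(5,5)= A(4,7)–A(5,7)=  → 7/18 unlike.
Row 5: B(5,1)–A(5,2)≠ B(5,1)–A(6,2)≠ A(5,2)–A(5,3)= A(5,2)–A(6,2)= A(5,2)–A(6,3)= A(5,3)–A(5,4)= A(5,3)–A(6,3)= A(5,3)–A(6,2)= A(5,4)–A(5,5)= A(5,4)–A(6,3)= A(5,5)–A(6,6)= A(5,7)–A(6,6)=  → 2/12 unlike.
Row 6: A(6,2)–A(6,3)= A(6,2)–A(7,2)= A(6,2)–A(7,3)= A(6,2)–A(7,1)= A(6,3)–A(7,3)= A(6,3)–A(7,4)= A(6,3)–A(7,2)= A(6,6)–A(7,6)= A(6,6)–A(7,7)= A(6,6)–A(7,5)=  → 0/10 unlike.
Row 7: A(7,1)–A(7,2)= A(7,2)–A(7,3)= A(7,3)–A(7,4)= A(7,4)–A(7,5)= A(7,5)–A(7,6)= A(7,6)–A(7,7)=  → 0/6 unlike.
Total adjacent occupied pairs: 81; unlike-type pairs: 18.
18/81 reduces to 2/9.

2/9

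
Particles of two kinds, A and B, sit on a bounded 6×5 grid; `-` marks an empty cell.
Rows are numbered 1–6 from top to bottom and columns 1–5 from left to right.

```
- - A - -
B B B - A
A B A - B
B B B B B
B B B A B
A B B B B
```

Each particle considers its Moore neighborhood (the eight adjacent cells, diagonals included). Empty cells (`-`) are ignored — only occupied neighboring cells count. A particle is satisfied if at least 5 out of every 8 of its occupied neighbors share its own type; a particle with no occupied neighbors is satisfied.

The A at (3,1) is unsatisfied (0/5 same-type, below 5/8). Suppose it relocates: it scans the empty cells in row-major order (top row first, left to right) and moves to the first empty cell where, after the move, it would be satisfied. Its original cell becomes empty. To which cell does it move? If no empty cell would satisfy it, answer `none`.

Vacating (3,1). Empty cells in order:
  (1,1): 0/2 same-type → still unsatisfied.
  (1,2): 1/4 same-type → still unsatisfied.
  (1,4): 2/3 same-type → satisfied — stop here.

(1,4)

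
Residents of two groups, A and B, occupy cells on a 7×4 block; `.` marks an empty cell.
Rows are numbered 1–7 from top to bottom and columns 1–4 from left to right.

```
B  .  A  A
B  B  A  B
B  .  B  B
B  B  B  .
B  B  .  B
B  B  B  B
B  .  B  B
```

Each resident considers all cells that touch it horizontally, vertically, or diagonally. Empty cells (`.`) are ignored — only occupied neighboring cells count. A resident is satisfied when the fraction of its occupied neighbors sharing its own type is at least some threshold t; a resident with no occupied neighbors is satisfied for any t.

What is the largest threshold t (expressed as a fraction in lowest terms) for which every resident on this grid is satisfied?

(1,1)B 2/2
(1,3)A 2/4
(1,4)A 2/3
(2,1)B 3/3
(2,2)B 4/6
(2,3)A 2/6
(2,4)B 2/5
(3,1)B 4/4
(3,3)B 5/6
(3,4)B 3/4
(4,1)B 4/4
(4,2)B 6/6
(4,3)B 5/5
(5,1)B 5/5
(5,2)B 7/7
(5,4)B 3/3
(6,1)B 4/4
(6,2)B 6/6
(6,3)B 6/6
(6,4)B 4/4
(7,1)B 2/2
(7,3)B 4/4
(7,4)B 3/3
The smallest same-type fraction is 2/6 at (2,3), which reduces to 1/3. Any threshold above that leaves this resident unsatisfied.

1/3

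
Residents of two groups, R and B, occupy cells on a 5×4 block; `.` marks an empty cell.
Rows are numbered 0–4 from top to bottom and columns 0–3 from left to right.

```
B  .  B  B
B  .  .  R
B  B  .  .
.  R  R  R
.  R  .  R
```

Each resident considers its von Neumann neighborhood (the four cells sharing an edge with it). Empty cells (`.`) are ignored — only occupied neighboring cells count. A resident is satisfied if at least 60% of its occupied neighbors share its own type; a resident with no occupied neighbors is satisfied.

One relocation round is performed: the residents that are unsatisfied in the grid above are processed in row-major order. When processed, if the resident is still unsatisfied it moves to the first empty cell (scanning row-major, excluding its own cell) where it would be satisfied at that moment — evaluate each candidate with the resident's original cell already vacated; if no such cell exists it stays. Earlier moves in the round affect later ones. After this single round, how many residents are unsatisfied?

0

Initially unsatisfied (in order): (0,3), (1,3), (2,1).
  (0,3) → (0,1).
  (1,3): now satisfied by earlier moves; stays.
  (2,1) → (1,1).
Resulting grid:
B B B .
B B . R
B . . .
. R R R
. R . R
All satisfied now.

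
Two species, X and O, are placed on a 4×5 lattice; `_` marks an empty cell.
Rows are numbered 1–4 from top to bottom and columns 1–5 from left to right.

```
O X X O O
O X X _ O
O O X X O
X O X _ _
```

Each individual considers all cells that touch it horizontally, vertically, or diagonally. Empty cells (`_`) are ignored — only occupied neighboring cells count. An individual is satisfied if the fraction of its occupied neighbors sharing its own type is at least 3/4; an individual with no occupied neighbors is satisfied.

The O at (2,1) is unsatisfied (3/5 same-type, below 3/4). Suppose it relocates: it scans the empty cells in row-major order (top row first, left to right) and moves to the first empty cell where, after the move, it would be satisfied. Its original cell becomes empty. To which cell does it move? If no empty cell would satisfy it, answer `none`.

none

Vacating (2,1). Empty cells in order:
  (2,4): 4/8 same-type → still unsatisfied.
  (4,4): 1/4 same-type → still unsatisfied.
  (4,5): 1/2 same-type → still unsatisfied.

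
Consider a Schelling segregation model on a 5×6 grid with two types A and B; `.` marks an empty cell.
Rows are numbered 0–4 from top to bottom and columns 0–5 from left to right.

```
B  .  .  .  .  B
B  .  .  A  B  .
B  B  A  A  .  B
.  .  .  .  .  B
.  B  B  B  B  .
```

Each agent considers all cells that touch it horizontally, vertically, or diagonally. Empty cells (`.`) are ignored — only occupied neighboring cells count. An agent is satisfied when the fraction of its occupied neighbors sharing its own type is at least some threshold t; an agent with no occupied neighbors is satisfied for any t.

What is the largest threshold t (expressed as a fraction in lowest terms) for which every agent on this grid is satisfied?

Row 0: (0,0)B 1/1 · (0,5)B 1/1
Row 1: (1,0)B 3/3 · (1,3)A 2/3 · (1,4)B 2/4
Row 2: (2,0)B 2/2 · (2,1)B 2/3 · (2,2)A 2/3 · (2,3)A 2/3 · (2,5)B 2/2
Row 3: (3,5)B 2/2
Row 4: (4,1)B 1/1 · (4,2)B 2/2 · (4,3)B 2/2 · (4,4)B 2/2
The smallest same-type fraction is 2/4 at (1,4), which reduces to 1/2. Any threshold above that leaves this agent unsatisfied.

1/2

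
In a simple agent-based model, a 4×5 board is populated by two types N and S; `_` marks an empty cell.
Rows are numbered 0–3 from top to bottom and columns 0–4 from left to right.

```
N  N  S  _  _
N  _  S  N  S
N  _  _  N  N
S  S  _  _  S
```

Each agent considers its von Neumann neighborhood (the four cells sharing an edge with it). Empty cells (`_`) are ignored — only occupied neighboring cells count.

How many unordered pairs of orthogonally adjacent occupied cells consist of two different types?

Scan each occupied cell's neighbors to the right and below so each pair is counted once.
Row 0: N(0,0)–N(0,1)= N(0,0)–N(1,0)= N(0,1)–S(0,2)≠ S(0,2)–S(1,2)=  → 1/4 unlike.
Row 1: N(1,0)–N(2,0)= S(1,2)–N(1,3)≠ N(1,3)–S(1,4)≠ N(1,3)–N(2,3)= S(1,4)–N(2,4)≠  → 3/5 unlike.
Row 2: N(2,0)–S(3,0)≠ N(2,3)–N(2,4)= N(2,4)–S(3,4)≠  → 2/3 unlike.
Row 3: S(3,0)–S(3,1)=  → 0/1 unlike.
Total adjacent occupied pairs: 13; unlike-type pairs: 6.

6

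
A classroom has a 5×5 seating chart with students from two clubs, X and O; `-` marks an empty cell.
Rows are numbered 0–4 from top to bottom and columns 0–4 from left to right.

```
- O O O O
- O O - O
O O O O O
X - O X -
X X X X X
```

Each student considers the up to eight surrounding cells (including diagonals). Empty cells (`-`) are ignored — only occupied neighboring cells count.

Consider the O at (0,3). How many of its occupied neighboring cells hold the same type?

4

Occupied neighbors of (0,3): (0,2)=O, (0,4)=O, (1,2)=O, (1,4)=O.
Same type (O): 4 of 4.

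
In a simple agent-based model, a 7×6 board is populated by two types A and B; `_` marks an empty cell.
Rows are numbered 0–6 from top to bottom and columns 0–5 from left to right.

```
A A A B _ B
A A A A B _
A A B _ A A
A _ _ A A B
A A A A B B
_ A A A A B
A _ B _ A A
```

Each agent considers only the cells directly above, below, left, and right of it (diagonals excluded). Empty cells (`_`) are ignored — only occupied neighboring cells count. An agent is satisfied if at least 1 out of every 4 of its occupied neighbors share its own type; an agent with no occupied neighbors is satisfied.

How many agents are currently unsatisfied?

4

(0,0)A 2/2 satisfied
(0,1)A 3/3 satisfied
(0,2)A 2/3 satisfied
(0,3)B 0/2 not
(0,5)B 0/0 satisfied
(1,0)A 3/3 satisfied
(1,1)A 4/4 satisfied
(1,2)A 3/4 satisfied
(1,3)A 1/3 satisfied
(1,4)B 0/2 not
(2,0)A 3/3 satisfied
(2,1)A 2/3 satisfied
(2,2)B 0/2 not
(2,4)A 2/3 satisfied
(2,5)A 1/2 satisfied
(3,0)A 2/2 satisfied
(3,3)A 2/2 satisfied
(3,4)A 2/4 satisfied
(3,5)B 1/3 satisfied
(4,0)A 2/2 satisfied
(4,1)A 3/3 satisfied
(4,2)A 3/3 satisfied
(4,3)A 3/4 satisfied
(4,4)B 1/4 satisfied
(4,5)B 3/3 satisfied
(5,1)A 2/2 satisfied
(5,2)A 3/4 satisfied
(5,3)A 3/3 satisfied
(5,4)A 2/4 satisfied
(5,5)B 1/3 satisfied
(6,0)A 0/0 satisfied
(6,2)B 0/1 not
(6,4)A 2/2 satisfied
(6,5)A 1/2 satisfied
Unsatisfied: (0,3), (1,4), (2,2), (6,2) — 4 in total.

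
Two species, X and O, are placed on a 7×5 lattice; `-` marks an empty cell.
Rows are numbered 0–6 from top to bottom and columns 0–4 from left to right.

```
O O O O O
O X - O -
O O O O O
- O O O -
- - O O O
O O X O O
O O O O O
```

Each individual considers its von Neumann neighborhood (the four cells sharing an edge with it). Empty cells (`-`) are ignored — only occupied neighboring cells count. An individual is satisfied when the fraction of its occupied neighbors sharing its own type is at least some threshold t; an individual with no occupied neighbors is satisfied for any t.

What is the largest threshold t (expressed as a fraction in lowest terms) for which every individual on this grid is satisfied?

(0,0)O 2/2
(0,1)O 2/3
(0,2)O 2/2
(0,3)O 3/3
(0,4)O 1/1
(1,0)O 2/3
(1,1)X 0/3
(1,3)O 2/2
(2,0)O 2/2
(2,1)O 3/4
(2,2)O 3/3
(2,3)O 4/4
(2,4)O 1/1
(3,1)O 2/2
(3,2)O 4/4
(3,3)O 3/3
(4,2)O 2/3
(4,3)O 4/4
(4,4)O 2/2
(5,0)O 2/2
(5,1)O 2/3
(5,2)X 0/4
(5,3)O 3/4
(5,4)O 3/3
(6,0)O 2/2
(6,1)O 3/3
(6,2)O 2/3
(6,3)O 3/3
(6,4)O 2/2
The smallest same-type fraction is 0/3 at (1,1), which reduces to 0/1. Any threshold above that leaves this individual unsatisfied.

0/1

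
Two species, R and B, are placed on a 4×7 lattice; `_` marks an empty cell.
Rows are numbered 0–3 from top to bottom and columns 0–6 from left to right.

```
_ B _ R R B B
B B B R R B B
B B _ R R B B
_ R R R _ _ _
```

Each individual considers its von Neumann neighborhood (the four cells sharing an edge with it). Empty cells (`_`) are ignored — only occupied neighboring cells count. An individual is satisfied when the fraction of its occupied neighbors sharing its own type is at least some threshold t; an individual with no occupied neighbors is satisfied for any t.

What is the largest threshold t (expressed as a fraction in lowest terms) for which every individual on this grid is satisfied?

1/2

Row 0: (0,1)B 1/1 · (0,3)R 2/2 · (0,4)R 2/3 · (0,5)B 2/3 · (0,6)B 2/2
Row 1: (1,0)B 2/2 · (1,1)B 4/4 · (1,2)B 1/2 · (1,3)R 3/4 · (1,4)R 3/4 · (1,5)B 3/4 · (1,6)B 3/3
Row 2: (2,0)B 2/2 · (2,1)B 2/3 · (2,3)R 3/3 · (2,4)R 2/3 · (2,5)B 2/3 · (2,6)B 2/2
Row 3: (3,1)R 1/2 · (3,2)R 2/2 · (3,3)R 2/2
The smallest same-type fraction is 1/2 at (1,2), which reduces to 1/2. Any threshold above that leaves this individual unsatisfied.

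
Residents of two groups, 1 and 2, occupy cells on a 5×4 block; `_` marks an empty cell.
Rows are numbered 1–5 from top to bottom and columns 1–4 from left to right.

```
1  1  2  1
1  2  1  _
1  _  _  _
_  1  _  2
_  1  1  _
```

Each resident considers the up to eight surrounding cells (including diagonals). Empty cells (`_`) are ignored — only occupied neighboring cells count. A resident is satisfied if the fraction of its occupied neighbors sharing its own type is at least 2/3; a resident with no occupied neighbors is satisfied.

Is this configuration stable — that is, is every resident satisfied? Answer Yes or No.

(1,1)1 2/3 ✓
(1,2)1 3/5 ✗
(1,3)2 1/4 ✗
(1,4)1 1/2 ✗
(2,1)1 3/4 ✓
(2,2)2 1/6 ✗
(2,3)1 2/4 ✗
(3,1)1 2/3 ✓
(4,2)1 3/3 ✓
(4,4)2 0/1 ✗
(5,2)1 2/2 ✓
(5,3)1 2/3 ✓
For instance (1,2) has only 3/5 same-type neighbors, below 2/3.

No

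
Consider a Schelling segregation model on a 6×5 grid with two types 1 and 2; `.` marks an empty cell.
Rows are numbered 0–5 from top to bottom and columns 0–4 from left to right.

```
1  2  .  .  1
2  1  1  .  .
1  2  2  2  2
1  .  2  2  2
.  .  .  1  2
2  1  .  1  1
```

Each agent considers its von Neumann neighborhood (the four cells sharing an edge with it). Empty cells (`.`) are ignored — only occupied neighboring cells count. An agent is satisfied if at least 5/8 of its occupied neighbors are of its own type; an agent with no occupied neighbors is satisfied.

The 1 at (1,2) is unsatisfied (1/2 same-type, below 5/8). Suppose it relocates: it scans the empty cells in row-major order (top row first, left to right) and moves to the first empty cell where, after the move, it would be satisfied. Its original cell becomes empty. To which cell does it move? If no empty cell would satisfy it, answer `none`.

Vacating (1,2). Empty cells in order:
  (0,2): 0/1 same-type → still unsatisfied.
  (0,3): 1/1 same-type → satisfied — stop here.

(0,3)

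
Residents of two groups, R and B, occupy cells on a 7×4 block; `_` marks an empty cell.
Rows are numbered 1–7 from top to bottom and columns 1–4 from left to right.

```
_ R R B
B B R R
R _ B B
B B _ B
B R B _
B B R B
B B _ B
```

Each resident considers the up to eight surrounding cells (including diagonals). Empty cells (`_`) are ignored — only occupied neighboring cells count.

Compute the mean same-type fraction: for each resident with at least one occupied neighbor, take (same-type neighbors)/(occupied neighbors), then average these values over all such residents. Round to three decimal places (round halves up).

0.528

(1,2)R 2/4
(1,3)R 3/5
(1,4)B 0/3
(2,1)B 1/3
(2,2)B 2/6
(2,3)R 3/7
(2,4)R 2/5
(3,1)R 0/4
(3,3)B 4/6
(3,4)B 2/4
(4,1)B 2/4
(4,2)B 4/6
(4,4)B 3/3
(5,1)B 4/5
(5,2)R 1/7
(5,3)B 4/6
(6,1)B 4/5
(6,2)B 5/7
(6,3)R 1/6
(6,4)B 2/3
(7,1)B 3/3
(7,2)B 3/4
(7,4)B 1/2
Sum over 23 residents: 2/4 + 3/5 + 0/3 + 1/3 + 2/6 + 3/7 + 2/5 + 0/4 + 4/6 + 2/4 + 2/4 + 4/6 + 3/3 + 4/5 + 1/7 + 4/6 + 4/5 + 5/7 + 1/6 + 2/3 + 3/3 + 3/4 + 1/2 = 1699/140; mean = 1699/140 ÷ 23 = 1699/3220 = 0.527639… → 0.528.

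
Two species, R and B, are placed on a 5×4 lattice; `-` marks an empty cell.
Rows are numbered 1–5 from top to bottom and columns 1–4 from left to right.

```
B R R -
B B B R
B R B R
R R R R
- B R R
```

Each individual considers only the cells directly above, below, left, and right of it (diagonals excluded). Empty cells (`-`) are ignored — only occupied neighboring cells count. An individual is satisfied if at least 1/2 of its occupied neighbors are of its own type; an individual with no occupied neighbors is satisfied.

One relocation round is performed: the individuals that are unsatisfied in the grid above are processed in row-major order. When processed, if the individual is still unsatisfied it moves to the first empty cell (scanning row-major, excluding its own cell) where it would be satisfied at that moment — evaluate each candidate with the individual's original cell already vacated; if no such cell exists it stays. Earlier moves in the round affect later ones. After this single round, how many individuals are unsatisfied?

Initially unsatisfied (in order): (1,2), (3,1), (3,2), (3,3), (5,2).
  (1,2) → (1,4).
  (3,1) → (1,2).
  (3,2) → (3,1).
  (3,3) → (5,1).
  (5,2): no empty cell satisfies it; stays.
Resulting grid:
B B R R
B B B R
R - - R
R R R R
B B R R
Unsatisfied now: (1,3), (2,3), (5,2).

3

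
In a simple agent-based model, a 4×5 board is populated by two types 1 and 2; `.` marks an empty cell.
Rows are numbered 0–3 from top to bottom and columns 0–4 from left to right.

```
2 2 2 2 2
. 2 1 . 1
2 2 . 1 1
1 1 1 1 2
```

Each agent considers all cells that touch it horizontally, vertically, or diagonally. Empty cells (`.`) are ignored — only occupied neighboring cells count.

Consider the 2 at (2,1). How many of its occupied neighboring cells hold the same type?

2

Occupied neighbors of (2,1): (1,1)=2, (1,2)=1, (2,0)=2, (3,0)=1, (3,1)=1, (3,2)=1.
Same type (2): 2 of 6.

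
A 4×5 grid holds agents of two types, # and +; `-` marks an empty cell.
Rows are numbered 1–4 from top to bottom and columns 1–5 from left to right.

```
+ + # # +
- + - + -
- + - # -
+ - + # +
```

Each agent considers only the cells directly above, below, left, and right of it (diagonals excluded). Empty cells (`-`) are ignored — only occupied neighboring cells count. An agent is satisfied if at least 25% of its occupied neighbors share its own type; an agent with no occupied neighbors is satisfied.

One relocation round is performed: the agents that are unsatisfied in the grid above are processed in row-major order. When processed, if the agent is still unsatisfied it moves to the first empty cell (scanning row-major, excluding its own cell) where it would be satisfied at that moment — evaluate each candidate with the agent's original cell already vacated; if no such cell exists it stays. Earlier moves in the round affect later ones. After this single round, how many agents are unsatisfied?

Initially unsatisfied (in order): (1,5), (2,4), (4,3), (4,5).
  (1,5) → (2,1).
  (2,4) → (2,3).
  (4,3) → (2,4).
  (4,5) → (2,5).
Resulting grid:
+ + # # -
+ + + + +
- + - # -
+ - - # -
All satisfied now.

0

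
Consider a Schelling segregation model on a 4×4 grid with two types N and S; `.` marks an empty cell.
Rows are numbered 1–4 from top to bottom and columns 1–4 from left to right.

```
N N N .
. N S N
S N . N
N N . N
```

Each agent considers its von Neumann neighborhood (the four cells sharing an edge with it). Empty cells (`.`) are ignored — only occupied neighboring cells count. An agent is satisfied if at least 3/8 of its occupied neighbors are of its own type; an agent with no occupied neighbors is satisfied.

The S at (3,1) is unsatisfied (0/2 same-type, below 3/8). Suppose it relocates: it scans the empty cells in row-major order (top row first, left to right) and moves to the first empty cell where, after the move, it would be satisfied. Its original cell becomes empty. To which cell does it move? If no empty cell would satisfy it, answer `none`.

Vacating (3,1). Empty cells in order:
  (1,4): 0/2 same-type → still unsatisfied.
  (2,1): 0/2 same-type → still unsatisfied.
  (3,3): 1/3 same-type → still unsatisfied.
  (4,3): 0/2 same-type → still unsatisfied.

none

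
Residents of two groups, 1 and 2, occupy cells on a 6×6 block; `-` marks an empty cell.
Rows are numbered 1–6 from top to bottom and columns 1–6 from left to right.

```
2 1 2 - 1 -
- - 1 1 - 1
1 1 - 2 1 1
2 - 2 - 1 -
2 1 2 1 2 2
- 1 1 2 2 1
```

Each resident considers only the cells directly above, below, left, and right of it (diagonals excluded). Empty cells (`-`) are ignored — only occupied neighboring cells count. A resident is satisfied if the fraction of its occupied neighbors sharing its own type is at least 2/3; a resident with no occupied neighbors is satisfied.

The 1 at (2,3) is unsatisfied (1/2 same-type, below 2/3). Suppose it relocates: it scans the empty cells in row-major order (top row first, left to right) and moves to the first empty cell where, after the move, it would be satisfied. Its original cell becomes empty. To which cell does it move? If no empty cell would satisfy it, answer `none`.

Vacating (2,3). Empty cells in order:
  (1,4): 2/3 same-type → satisfied — stop here.

(1,4)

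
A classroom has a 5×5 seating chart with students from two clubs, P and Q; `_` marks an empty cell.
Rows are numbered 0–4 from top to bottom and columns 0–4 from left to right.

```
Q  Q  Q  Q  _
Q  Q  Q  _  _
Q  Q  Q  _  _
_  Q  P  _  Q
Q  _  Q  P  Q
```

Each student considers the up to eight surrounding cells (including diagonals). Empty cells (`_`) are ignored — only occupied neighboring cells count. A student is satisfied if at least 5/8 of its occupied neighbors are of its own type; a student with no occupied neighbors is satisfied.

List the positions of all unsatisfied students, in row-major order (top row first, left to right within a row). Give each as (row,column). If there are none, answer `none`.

(3,2), (3,4), (4,2), (4,3), (4,4)

(0,0)Q 3/3 satisfied
(0,1)Q 5/5 satisfied
(0,2)Q 4/4 satisfied
(0,3)Q 2/2 satisfied
(1,0)Q 5/5 satisfied
(1,1)Q 8/8 satisfied
(1,2)Q 6/6 satisfied
(2,0)Q 4/4 satisfied
(2,1)Q 6/7 satisfied
(2,2)Q 4/5 satisfied
(3,1)Q 5/6 satisfied
(3,2)P 1/5 not
(3,4)Q 1/2 not
(4,0)Q 1/1 satisfied
(4,2)Q 1/3 not
(4,3)P 1/4 not
(4,4)Q 1/2 not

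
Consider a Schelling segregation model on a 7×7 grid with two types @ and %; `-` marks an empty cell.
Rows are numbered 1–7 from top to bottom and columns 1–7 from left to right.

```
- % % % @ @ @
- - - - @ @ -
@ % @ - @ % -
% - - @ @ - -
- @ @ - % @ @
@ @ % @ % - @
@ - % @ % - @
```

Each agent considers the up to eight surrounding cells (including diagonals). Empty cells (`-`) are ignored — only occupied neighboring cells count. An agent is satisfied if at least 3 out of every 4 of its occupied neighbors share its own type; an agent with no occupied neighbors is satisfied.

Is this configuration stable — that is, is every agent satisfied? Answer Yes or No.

No

Row 1: (1,2)% 1/1 ✓ · (1,3)% 2/2 ✓ · (1,4)% 1/3 ✗ · (1,5)@ 3/4 ✓ · (1,6)@ 4/4 ✓ · (1,7)@ 2/2 ✓
Row 2: (2,5)@ 4/6 ✗ · (2,6)@ 5/6 ✓
Row 3: (3,1)@ 0/2 ✗ · (3,2)% 1/3 ✗ · (3,3)@ 1/2 ✗ · (3,5)@ 4/5 ✓ · (3,6)% 0/4 ✗
Row 4: (4,1)% 1/3 ✗ · (4,4)@ 4/5 ✓ · (4,5)@ 3/5 ✗
Row 5: (5,2)@ 3/5 ✗ · (5,3)@ 4/5 ✓ · (5,5)% 1/5 ✗ · (5,6)@ 3/5 ✗ · (5,7)@ 2/2 ✓
Row 6: (6,1)@ 3/3 ✓ · (6,2)@ 4/6 ✗ · (6,3)% 1/6 ✗ · (6,4)@ 2/7 ✗ · (6,5)% 2/5 ✗ · (6,7)@ 3/3 ✓
Row 7: (7,1)@ 2/2 ✓ · (7,3)% 1/4 ✗ · (7,4)@ 1/5 ✗ · (7,5)% 1/3 ✗ · (7,7)@ 1/1 ✓
For instance (1,4) has only 1/3 same-type neighbors, below 3/4.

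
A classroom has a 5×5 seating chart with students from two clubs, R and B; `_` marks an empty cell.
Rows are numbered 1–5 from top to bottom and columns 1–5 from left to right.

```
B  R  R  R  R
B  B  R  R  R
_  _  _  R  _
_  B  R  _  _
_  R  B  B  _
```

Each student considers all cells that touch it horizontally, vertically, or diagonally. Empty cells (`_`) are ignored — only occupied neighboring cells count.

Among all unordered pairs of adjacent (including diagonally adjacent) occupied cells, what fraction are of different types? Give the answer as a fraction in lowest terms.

Scan each occupied cell's neighbors to the right and below (and the two forward diagonals) so each pair is counted once.
Row 1: B(1,1)–R(1,2)≠ B(1,1)–B(2,1)= B(1,1)–B(2,2)= R(1,2)–R(1,3)= R(1,2)–B(2,2)≠ R(1,2)–R(2,3)= R(1,2)–B(2,1)≠ R(1,3)–R(1,4)= R(1,3)–R(2,3)= R(1,3)–R(2,4)= R(1,3)–B(2,2)≠ R(1,4)–R(1,5)= R(1,4)–R(2,4)= R(1,4)–R(2,5)= R(1,4)–R(2,3)= R(1,5)–R(2,5)= R(1,5)–R(2,4)=  → 4/17 unlike.
Row 2: B(2,1)–B(2,2)= B(2,2)–R(2,3)≠ R(2,3)–R(2,4)= R(2,3)–R(3,4)= R(2,4)–R(2,5)= R(2,4)–R(3,4)= R(2,5)–R(3,4)=  → 1/7 unlike.
Row 3: R(3,4)–R(4,3)=  → 0/1 unlike.
Row 4: B(4,2)–R(4,3)≠ B(4,2)–R(5,2)≠ B(4,2)–B(5,3)= R(4,3)–B(5,3)≠ R(4,3)–B(5,4)≠ R(4,3)–R(5,2)=  → 4/6 unlike.
Row 5: R(5,2)–B(5,3)≠ B(5,3)–B(5,4)=  → 1/2 unlike.
Total adjacent occupied pairs: 33; unlike-type pairs: 10.
10/33 is already in lowest terms.

10/33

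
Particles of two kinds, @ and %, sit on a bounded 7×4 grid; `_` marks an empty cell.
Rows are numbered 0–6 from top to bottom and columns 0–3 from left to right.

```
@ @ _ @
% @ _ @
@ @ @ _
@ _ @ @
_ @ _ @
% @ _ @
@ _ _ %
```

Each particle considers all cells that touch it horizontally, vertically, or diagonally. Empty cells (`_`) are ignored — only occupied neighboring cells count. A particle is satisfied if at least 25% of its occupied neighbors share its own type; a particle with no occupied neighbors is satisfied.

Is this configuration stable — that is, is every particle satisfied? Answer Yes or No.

(0,0)@ 2/3 satisfied
(0,1)@ 2/3 satisfied
(0,3)@ 1/1 satisfied
(1,0)% 0/5 not
(1,1)@ 5/6 satisfied
(1,3)@ 2/2 satisfied
(2,0)@ 3/4 satisfied
(2,1)@ 5/6 satisfied
(2,2)@ 5/5 satisfied
(3,0)@ 3/3 satisfied
(3,2)@ 5/5 satisfied
(3,3)@ 3/3 satisfied
(4,1)@ 3/4 satisfied
(4,3)@ 3/3 satisfied
(5,0)% 0/3 not
(5,1)@ 2/3 satisfied
(5,3)@ 1/2 satisfied
(6,0)@ 1/2 satisfied
(6,3)% 0/1 not
For instance (1,0) has only 0/5 same-type neighbors, below 1/4.

No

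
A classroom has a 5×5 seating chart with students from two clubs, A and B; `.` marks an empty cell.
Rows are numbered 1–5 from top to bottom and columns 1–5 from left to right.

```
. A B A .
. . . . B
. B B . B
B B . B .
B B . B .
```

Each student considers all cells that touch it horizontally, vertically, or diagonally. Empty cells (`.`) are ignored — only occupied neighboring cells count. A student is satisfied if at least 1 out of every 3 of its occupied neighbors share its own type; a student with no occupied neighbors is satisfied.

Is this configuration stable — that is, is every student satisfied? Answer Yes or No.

Row 1: (1,2)A 0/1 ✗ · (1,3)B 0/2 ✗ · (1,4)A 0/2 ✗
Row 2: (2,5)B 1/2 ✓
Row 3: (3,2)B 3/3 ✓ · (3,3)B 3/3 ✓ · (3,5)B 2/2 ✓
Row 4: (4,1)B 4/4 ✓ · (4,2)B 5/5 ✓ · (4,4)B 3/3 ✓
Row 5: (5,1)B 3/3 ✓ · (5,2)B 3/3 ✓ · (5,4)B 1/1 ✓
For instance (1,2) has only 0/1 same-type neighbors, below 1/3.

No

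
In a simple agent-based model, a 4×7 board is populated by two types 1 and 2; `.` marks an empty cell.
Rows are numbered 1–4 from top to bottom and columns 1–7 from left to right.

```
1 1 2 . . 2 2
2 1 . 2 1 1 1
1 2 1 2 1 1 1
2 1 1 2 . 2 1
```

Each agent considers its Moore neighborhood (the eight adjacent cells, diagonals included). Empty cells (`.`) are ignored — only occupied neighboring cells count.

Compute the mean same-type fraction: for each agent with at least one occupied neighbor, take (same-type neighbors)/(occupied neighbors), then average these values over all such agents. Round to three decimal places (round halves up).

Row 1: (1,1)1 2/3 · (1,2)1 2/4 · (1,3)2 1/3 · (1,6)2 1/4 · (1,7)2 1/3
Row 2: (2,1)2 1/5 · (2,2)1 4/7 · (2,4)2 2/5 · (2,5)1 3/6 · (2,6)1 5/7 · (2,7)1 3/5
Row 3: (3,1)1 2/5 · (3,2)2 2/7 · (3,3)1 3/7 · (3,4)2 2/6 · (3,5)1 3/7 · (3,6)1 6/7 · (3,7)1 4/5
Row 4: (4,1)2 1/3 · (4,2)1 3/5 · (4,3)1 2/5 · (4,4)2 1/4 · (4,6)2 0/4 · (4,7)1 2/3
Sum over 24 agents: 2/3 + 2/4 + 1/3 + 1/4 + 1/3 + 1/5 + 4/7 + 2/5 + 3/6 + 5/7 + 3/5 + 2/5 + 2/7 + 3/7 + 2/6 + 3/7 + 6/7 + 4/5 + 1/3 + 3/5 + 2/5 + 1/4 + 0/4 + 2/3 = 2279/210; mean = 2279/210 ÷ 24 = 2279/5040 = 0.452182… → 0.452.

0.452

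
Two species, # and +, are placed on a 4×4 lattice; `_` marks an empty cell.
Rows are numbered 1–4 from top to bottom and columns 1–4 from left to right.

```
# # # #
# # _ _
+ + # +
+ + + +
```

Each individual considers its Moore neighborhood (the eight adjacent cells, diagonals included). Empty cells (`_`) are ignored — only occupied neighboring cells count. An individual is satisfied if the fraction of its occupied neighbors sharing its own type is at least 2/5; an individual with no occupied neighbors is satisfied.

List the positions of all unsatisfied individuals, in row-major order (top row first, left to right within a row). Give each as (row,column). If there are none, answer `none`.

(3,3)

(1,1)# 3/3 ok
(1,2)# 4/4 ok
(1,3)# 3/3 ok
(1,4)# 1/1 ok
(2,1)# 3/5 ok
(2,2)# 5/7 ok
(3,1)+ 3/5 ok
(3,2)+ 4/7 ok
(3,3)# 1/6 unhappy
(3,4)+ 2/3 ok
(4,1)+ 3/3 ok
(4,2)+ 4/5 ok
(4,3)+ 4/5 ok
(4,4)+ 2/3 ok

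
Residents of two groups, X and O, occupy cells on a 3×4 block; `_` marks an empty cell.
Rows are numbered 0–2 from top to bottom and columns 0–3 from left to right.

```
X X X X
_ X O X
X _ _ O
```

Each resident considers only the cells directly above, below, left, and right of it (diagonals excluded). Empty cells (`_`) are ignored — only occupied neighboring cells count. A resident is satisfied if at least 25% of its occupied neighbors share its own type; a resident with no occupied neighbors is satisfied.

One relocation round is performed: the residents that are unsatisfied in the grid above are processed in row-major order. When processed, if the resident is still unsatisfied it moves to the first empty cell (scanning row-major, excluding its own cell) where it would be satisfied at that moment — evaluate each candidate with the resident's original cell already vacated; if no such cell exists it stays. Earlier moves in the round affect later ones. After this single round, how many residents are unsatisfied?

Initially unsatisfied (in order): (1,2), (2,3).
  (1,2) → (2,2).
  (2,3): now satisfied by earlier moves; stays.
Resulting grid:
X X X X
_ X _ X
X _ O O
All satisfied now.

0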